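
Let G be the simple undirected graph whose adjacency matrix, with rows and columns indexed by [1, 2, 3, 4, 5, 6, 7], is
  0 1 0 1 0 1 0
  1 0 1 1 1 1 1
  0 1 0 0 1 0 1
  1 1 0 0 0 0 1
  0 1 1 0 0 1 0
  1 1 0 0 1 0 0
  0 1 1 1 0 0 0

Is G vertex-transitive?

Vertex 2 is the only vertex of degree 6, so every automorphism fixes it; G is not vertex-transitive.

No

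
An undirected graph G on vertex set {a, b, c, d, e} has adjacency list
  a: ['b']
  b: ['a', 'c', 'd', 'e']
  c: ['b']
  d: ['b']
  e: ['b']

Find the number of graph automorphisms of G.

Vertex b has degree 4 and every other vertex has degree 1, so G is the star K_{1,4} with centre b. The 4 leaves are pairwise interchangeable while the centre is fixed, giving Aut(G) = S_4.

24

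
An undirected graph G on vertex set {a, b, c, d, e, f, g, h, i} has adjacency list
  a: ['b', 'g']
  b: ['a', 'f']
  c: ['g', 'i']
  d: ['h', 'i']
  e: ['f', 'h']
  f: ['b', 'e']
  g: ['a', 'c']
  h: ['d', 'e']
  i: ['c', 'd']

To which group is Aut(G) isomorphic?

Every vertex has degree 2 and the graph is connected, so G is the 9-cycle C_9. C_9 has 9 rotations and 9 reflections, so Aut(C_9) ≅ D_9 of order 18.

the dihedral group of order 18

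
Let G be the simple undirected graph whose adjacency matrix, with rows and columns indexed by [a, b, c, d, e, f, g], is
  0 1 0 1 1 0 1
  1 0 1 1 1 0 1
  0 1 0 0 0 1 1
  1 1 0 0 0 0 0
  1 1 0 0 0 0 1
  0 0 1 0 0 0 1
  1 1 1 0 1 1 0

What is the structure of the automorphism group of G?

The degree sequence is [4, 5, 3, 2, 3, 2, 5]. Checking the degree-preserving permutations of the vertex set shows that none except the identity preserves every edge, so Aut(G) is trivial.

1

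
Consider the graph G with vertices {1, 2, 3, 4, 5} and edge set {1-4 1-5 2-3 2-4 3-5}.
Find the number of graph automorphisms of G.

Every vertex has degree 2 and the graph is connected, so G is the 5-cycle C_5. C_5 has 5 rotations and 5 reflections, so Aut(C_5) ≅ D_5 of order 10.

10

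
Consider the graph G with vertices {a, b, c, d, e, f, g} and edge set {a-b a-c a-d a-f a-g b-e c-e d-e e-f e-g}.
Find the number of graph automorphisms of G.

The vertices split by degree into {a, e} (degree 5) and {b, c, d, f, g} (degree 2); every edge runs between the two parts, so G is the complete bipartite graph K_{2,5}. The parts have unequal sizes, so no automorphism swaps them; each part is permuted independently, giving S_5 × S_2 of order 5!·2! = 240.

240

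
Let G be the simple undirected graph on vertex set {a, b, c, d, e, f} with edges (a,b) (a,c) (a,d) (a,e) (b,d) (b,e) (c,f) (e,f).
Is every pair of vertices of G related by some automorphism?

No

Vertex a is the only vertex of degree 4, so every automorphism fixes it; G is not vertex-transitive.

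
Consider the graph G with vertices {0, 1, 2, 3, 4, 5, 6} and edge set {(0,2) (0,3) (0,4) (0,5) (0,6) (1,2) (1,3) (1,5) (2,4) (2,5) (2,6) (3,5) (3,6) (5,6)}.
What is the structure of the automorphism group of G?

the trivial group

Degrees alone do not determine every vertex (e.g. 0 and 2 both have degree 5), but their neighbour-degree multisets differ: N(0) has degrees [2, 4, 4, 5, 5] while N(2) has degrees [2, 3, 4, 5, 5]. Repeating this refinement separates all vertices, so the only automorphism is the identity.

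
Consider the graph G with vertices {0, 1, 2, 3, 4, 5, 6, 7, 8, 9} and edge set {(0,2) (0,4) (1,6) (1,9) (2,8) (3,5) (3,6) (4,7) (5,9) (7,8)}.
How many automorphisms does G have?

200

G has two connected components, {0, 2, 4, 7, 8} and {1, 3, 5, 6, 9}; each is 2-regular, so G = C_5 ⊔ C_5. With two isomorphic components, Aut(G) = Aut(C_5) ≀ S_2 = (D_5 × D_5) ⋊ Z_2: permute each cycle by D_5, then optionally swap the two cycles. Order 2·(2·5)² = 200.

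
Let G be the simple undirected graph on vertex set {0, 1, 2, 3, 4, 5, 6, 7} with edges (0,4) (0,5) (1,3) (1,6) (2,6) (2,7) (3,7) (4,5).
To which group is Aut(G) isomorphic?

G has two connected components, {1, 2, 3, 6, 7} and {0, 4, 5}; each is 2-regular, so G = C_5 ⊔ C_3. No automorphism exchanges components of different sizes, hence Aut(G) is the direct product D_3 × D_5, order 60.

D_3 × D_5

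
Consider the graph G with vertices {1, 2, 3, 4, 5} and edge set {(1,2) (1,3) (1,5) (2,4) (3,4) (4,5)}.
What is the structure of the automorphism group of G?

S_3 × S_2

The vertices split by degree into {1, 4} (degree 3) and {2, 3, 5} (degree 2); every edge runs between the two parts, so G is the complete bipartite graph K_{2,3}. The parts have unequal sizes, so no automorphism swaps them; each part is permuted independently, giving S_3 × S_2 of order 3!·2! = 12.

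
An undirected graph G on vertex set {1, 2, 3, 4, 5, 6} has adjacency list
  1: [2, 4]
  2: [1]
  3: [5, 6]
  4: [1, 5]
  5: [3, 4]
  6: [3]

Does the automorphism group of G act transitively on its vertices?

Automorphisms preserve degree, but G has vertices of degree 1 and vertices of degree 2; no automorphism maps one to the other, so G is not vertex-transitive.

No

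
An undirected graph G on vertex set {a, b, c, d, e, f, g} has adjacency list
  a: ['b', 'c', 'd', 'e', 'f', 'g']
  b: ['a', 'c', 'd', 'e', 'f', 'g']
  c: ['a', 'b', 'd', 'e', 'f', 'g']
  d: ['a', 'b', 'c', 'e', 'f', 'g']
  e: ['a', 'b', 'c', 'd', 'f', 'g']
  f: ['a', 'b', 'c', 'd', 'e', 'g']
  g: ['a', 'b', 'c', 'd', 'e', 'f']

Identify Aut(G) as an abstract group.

S_7

Every vertex has degree 6, so G is the complete graph K_7. Any permutation of the 7 vertices preserves K_7, so Aut(K_7) = S_7 of order 7! = 5040.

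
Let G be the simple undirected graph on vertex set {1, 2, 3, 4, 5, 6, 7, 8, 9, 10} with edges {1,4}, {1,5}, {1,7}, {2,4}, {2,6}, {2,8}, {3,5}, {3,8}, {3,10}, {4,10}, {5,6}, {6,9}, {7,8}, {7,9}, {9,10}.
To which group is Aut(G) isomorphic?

the symmetric group S_5

G is 3-regular on 10 vertices with no triangles and no 4-cycles (girth 5): this is the Petersen graph. Viewing the Petersen graph as the Kneser graph K(5,2) — vertices are 2-subsets of {1,…,5}, edges join disjoint pairs — its automorphisms are exactly the permutations of the 5-element set, so Aut ≅ S_5 of order 120.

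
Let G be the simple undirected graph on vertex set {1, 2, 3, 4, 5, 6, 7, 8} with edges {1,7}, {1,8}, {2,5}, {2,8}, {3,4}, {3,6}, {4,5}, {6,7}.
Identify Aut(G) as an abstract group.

the dihedral group of order 16

Every vertex has degree 2 and the graph is connected, so G is the 8-cycle C_8. The automorphisms of the 8-cycle are exactly the symmetries of a regular 8-gon: the dihedral group D_8, |D_8| = 16.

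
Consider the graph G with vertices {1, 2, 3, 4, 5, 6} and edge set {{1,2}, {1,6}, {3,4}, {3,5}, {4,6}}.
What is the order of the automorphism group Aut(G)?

The degree sequence is [2, 1, 2, 2, 1, 2]; the two degree-1 vertices 2 and 5 are the ends of a path, so G = P_6. The only nontrivial automorphism of a path is the end-to-end reflection, so Aut(G) ≅ Z_2.

2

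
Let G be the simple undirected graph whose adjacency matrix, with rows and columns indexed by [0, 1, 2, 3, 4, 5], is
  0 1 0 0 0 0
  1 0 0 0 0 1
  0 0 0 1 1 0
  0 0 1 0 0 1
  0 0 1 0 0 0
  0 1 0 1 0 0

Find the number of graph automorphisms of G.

2

The degree sequence is [1, 2, 2, 2, 1, 2]; the two degree-1 vertices 0 and 4 are the ends of a path, so G = P_6. A path has exactly one nontrivial symmetry — reversal — giving Aut(G) of order 2.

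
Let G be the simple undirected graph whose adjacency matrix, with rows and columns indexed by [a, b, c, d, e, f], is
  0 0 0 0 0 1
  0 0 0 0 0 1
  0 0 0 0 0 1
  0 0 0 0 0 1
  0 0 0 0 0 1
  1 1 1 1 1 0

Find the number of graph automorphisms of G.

Vertex f has degree 5 and every other vertex has degree 1, so G is the star K_{1,5} with centre f. Any automorphism fixes the centre and permutes the 5 leaves freely, so Aut(G) ≅ S_5 of order 5! = 120.

120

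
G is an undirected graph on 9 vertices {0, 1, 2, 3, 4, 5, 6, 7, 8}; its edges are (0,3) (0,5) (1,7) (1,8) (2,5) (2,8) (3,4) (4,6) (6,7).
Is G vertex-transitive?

Every vertex has degree 2 and the graph is connected, so G is the 9-cycle C_9. The automorphisms of the 9-cycle are exactly the symmetries of a regular 9-gon: the dihedral group D_9, |D_9| = 18. This group acts transitively on the 9 vertices.

Yes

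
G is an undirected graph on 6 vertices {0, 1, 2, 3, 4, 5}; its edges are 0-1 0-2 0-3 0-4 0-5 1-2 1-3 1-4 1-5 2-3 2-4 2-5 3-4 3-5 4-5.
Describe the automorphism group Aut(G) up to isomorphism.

All 6 vertices are pairwise adjacent: G = K_6. Any permutation of the 6 vertices preserves K_6, so Aut(K_6) = S_6 of order 6! = 720.

the symmetric group on 6 letters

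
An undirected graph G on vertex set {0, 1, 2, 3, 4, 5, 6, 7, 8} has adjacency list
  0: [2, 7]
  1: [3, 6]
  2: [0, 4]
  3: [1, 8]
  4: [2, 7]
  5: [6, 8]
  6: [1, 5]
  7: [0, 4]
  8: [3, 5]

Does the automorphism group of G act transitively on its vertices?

No

G has two connected components, {1, 3, 5, 6, 8} and {0, 2, 4, 7}; each is 2-regular, so G = C_5 ⊔ C_4. The orbit of 0 under Aut(G) is {0, 2, 4, 7}, which does not contain 1, so G is not vertex-transitive.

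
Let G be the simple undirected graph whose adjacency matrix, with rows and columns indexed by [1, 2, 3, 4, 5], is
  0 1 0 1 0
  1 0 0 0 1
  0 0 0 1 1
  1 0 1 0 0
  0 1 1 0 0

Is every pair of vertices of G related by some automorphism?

Yes

G is 2-regular and connected on 5 vertices, i.e. the cycle C_5. C_5 has 5 rotations and 5 reflections, so Aut(C_5) ≅ D_5 of order 10. This group acts transitively on the 5 vertices.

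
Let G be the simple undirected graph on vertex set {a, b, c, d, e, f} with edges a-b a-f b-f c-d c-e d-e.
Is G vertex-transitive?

G has two connected components, {c, d, e} and {a, b, f}; each is 2-regular, so G = C_3 ⊔ C_3. With two isomorphic components, Aut(G) = Aut(C_3) ≀ S_2 = (D_3 × D_3) ⋊ Z_2: permute each cycle by D_3, then optionally swap the two cycles. Order 2·(2·3)² = 72. Under this action every vertex can be carried to every other, so G is vertex-transitive.

Yes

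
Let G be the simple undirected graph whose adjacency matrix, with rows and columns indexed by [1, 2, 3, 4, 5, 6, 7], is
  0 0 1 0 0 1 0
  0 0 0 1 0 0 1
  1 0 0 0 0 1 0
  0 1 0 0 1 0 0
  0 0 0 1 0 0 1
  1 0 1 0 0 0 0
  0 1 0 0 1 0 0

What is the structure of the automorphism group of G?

D_4 × D_3

G has two connected components, {2, 4, 5, 7} and {1, 3, 6}; each is 2-regular, so G = C_4 ⊔ C_3. The components are non-isomorphic (different sizes), so Aut(G) = Aut(C_4) × Aut(C_3) = D_4 × D_3 of order 8·6 = 48.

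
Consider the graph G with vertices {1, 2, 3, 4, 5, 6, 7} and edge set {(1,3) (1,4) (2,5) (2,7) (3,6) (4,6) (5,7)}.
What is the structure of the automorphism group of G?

D_4 × D_3

G has two connected components, {1, 3, 4, 6} and {2, 5, 7}; each is 2-regular, so G = C_4 ⊔ C_3. No automorphism exchanges components of different sizes, hence Aut(G) is the direct product D_4 × D_3, order 48.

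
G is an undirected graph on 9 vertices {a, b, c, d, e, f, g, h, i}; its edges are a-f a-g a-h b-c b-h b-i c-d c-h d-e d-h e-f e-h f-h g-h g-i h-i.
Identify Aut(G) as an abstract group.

D_8

Vertex h is the unique vertex of degree 8; the remaining 8 vertices each have degree 3 and induce a cycle, so G is the wheel on 9 vertices with hub h. With the hub fixed, the remaining symmetry is that of the rim cycle C_8, giving the dihedral group D_8.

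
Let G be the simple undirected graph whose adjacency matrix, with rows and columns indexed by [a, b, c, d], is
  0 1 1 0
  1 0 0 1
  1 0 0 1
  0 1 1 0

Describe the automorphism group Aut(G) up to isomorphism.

D_4

G is 2-regular and bipartite on 2^2 = 4 vertices with girth 4; it is the hypercube graph Q_2. Aut(Q_2) consists of the signed permutations of the 2 coordinate axes: 2! permutations times 2^2 sign flips, so |Aut| = 2^2·2! = 8.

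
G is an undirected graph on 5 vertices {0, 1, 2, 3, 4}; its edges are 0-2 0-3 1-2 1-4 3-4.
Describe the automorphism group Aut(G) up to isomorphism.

the dihedral group of order 10

G is 2-regular and connected on 5 vertices, i.e. the cycle C_5. C_5 has 5 rotations and 5 reflections, so Aut(C_5) ≅ D_5 of order 10.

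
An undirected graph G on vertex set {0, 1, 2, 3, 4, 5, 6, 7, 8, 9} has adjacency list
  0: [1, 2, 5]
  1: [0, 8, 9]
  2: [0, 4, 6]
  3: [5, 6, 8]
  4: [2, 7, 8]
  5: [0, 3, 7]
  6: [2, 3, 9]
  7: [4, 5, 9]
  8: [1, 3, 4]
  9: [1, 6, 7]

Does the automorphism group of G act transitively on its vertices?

Yes

G is 3-regular on 10 vertices with no triangles and no 4-cycles (girth 5): this is the Petersen graph. It is a classical fact that the Petersen graph has automorphism group S_5 (order 120), arising from its description as the Kneser graph K(5,2). Under this action every vertex can be carried to every other, so G is vertex-transitive.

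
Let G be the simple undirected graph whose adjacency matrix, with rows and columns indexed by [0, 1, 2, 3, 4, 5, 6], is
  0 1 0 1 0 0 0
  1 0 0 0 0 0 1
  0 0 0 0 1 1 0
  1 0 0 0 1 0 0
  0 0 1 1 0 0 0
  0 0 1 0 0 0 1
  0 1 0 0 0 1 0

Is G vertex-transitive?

G is 2-regular and connected on 7 vertices, i.e. the cycle C_7. The automorphisms of the 7-cycle are exactly the symmetries of a regular 7-gon: the dihedral group D_7, |D_7| = 14. Under this action every vertex can be carried to every other, so G is vertex-transitive.

Yes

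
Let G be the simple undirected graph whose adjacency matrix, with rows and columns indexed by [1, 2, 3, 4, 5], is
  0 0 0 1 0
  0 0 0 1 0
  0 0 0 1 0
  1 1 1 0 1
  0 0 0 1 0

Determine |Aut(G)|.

Vertex 4 has degree 4 and every other vertex has degree 1, so G is the star K_{1,4} with centre 4. Any automorphism fixes the centre and permutes the 4 leaves freely, so Aut(G) ≅ S_4 of order 4! = 24.

24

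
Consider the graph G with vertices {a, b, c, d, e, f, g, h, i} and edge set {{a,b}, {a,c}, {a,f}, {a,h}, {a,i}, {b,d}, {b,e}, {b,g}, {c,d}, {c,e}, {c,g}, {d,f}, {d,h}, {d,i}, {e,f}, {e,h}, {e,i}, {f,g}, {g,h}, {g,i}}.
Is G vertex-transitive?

Automorphisms preserve degree, but G has vertices of degree 4 and vertices of degree 5; no automorphism maps one to the other, so G is not vertex-transitive.

No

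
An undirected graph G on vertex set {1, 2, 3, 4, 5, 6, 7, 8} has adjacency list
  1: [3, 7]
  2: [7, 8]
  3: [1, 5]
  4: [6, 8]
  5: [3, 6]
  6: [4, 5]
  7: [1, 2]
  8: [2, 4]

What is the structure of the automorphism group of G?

G is 2-regular and connected on 8 vertices, i.e. the cycle C_8. The automorphisms of the 8-cycle are exactly the symmetries of a regular 8-gon: the dihedral group D_8, |D_8| = 16.

the dihedral group of order 16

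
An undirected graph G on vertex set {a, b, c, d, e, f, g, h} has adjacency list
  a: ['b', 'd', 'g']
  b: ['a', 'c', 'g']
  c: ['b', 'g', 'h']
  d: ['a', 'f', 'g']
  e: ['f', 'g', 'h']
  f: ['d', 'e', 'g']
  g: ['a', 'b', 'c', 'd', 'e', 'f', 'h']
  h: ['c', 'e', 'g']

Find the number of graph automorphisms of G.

14

Vertex g is the unique vertex of degree 7; the remaining 7 vertices each have degree 3 and induce a cycle, so G is the wheel on 8 vertices with hub g. With the hub fixed, the remaining symmetry is that of the rim cycle C_7, giving the dihedral group D_7.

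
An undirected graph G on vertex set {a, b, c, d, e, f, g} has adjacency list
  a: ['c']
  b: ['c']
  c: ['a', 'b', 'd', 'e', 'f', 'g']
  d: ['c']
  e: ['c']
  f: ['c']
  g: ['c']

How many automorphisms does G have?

Vertex c has degree 6 and every other vertex has degree 1, so G is the star K_{1,6} with centre c. The 6 leaves are pairwise interchangeable while the centre is fixed, giving Aut(G) = S_6.

720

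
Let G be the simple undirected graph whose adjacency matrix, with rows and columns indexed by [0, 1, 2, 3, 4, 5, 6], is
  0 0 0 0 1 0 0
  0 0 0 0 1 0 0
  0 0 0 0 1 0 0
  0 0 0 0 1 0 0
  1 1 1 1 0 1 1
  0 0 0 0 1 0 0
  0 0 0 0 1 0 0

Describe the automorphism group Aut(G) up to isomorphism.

Vertex 4 has degree 6 and every other vertex has degree 1, so G is the star K_{1,6} with centre 4. Any automorphism fixes the centre and permutes the 6 leaves freely, so Aut(G) ≅ S_6 of order 6! = 720.

S_6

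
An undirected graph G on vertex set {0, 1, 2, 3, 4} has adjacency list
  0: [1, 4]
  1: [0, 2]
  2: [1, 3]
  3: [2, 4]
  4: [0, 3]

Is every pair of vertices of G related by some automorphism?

Every vertex has degree 2 and the graph is connected, so G is the 5-cycle C_5. The automorphisms of the 5-cycle are exactly the symmetries of a regular 5-gon: the dihedral group D_5, |D_5| = 10. Under this action every vertex can be carried to every other, so G is vertex-transitive.

Yes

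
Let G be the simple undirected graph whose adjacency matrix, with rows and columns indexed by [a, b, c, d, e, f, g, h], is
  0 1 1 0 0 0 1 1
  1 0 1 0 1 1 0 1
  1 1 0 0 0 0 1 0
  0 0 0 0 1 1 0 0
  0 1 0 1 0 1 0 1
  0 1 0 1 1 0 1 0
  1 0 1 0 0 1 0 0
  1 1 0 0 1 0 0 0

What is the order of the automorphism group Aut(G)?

The degree sequence is [4, 5, 3, 2, 4, 4, 3, 3]. Checking the degree-preserving permutations of the vertex set shows that none except the identity preserves every edge, so Aut(G) is trivial.

1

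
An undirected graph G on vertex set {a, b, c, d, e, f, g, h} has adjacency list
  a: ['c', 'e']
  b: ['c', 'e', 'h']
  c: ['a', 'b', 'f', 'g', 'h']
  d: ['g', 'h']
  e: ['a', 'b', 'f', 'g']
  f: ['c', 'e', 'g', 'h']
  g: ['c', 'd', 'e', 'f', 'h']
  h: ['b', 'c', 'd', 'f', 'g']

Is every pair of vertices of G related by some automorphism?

Vertex b is the only vertex of degree 3, so every automorphism fixes it; G is not vertex-transitive.

No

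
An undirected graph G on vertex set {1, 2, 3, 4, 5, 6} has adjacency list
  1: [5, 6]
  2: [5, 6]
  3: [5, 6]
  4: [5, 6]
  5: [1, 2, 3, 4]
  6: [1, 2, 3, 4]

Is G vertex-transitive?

No

Automorphisms preserve degree, but G has vertices of degree 2 and vertices of degree 4; no automorphism maps one to the other, so G is not vertex-transitive.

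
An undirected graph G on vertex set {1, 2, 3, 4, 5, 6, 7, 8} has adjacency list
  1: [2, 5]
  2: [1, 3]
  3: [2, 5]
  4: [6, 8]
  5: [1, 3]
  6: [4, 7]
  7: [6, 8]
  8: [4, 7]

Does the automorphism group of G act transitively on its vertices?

Yes

G has two connected components, {1, 2, 3, 5} and {4, 6, 7, 8}; each is 2-regular, so G = C_4 ⊔ C_4. Aut of a disjoint union of two copies of C_4 is the wreath product D_4 ≀ Z_2, of order 2·8² = 128. This group acts transitively on the 8 vertices.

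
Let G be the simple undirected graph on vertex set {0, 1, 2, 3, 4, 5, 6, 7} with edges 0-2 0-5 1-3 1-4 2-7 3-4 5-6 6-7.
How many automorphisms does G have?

G has two connected components, {0, 2, 5, 6, 7} and {1, 3, 4}; each is 2-regular, so G = C_5 ⊔ C_3. The components are non-isomorphic (different sizes), so Aut(G) = Aut(C_3) × Aut(C_5) = D_3 × D_5 of order 6·10 = 60.

60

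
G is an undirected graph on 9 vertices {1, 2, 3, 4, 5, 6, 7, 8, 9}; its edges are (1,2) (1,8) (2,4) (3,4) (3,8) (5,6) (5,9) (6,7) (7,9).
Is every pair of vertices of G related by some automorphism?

G has two connected components, {1, 2, 3, 4, 8} and {5, 6, 7, 9}; each is 2-regular, so G = C_5 ⊔ C_4. The orbit of 1 under Aut(G) is {1, 2, 3, 4, 8}, which does not contain 5, so G is not vertex-transitive.

No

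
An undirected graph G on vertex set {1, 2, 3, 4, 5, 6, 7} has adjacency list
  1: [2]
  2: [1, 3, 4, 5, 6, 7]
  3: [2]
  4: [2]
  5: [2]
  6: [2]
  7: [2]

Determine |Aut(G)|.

720

Vertex 2 has degree 6 and every other vertex has degree 1, so G is the star K_{1,6} with centre 2. The 6 leaves are pairwise interchangeable while the centre is fixed, giving Aut(G) = S_6.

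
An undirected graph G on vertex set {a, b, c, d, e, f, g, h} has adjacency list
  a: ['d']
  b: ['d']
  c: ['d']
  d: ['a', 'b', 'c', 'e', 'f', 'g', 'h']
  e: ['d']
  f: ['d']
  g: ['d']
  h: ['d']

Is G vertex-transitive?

Vertex d is the only vertex of degree 7, so every automorphism fixes it; G is not vertex-transitive.

No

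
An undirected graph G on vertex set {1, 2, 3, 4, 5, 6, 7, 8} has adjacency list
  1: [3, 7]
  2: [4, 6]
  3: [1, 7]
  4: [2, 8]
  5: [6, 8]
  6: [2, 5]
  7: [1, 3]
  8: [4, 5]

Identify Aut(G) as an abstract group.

G has two connected components, {2, 4, 5, 6, 8} and {1, 3, 7}; each is 2-regular, so G = C_5 ⊔ C_3. The components are non-isomorphic (different sizes), so Aut(G) = Aut(C_5) × Aut(C_3) = D_5 × D_3 of order 10·6 = 60.

D_5 × D_3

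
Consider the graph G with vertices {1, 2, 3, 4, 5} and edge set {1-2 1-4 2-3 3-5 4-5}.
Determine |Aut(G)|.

10

Every vertex has degree 2 and the graph is connected, so G is the 5-cycle C_5. C_5 has 5 rotations and 5 reflections, so Aut(C_5) ≅ D_5 of order 10.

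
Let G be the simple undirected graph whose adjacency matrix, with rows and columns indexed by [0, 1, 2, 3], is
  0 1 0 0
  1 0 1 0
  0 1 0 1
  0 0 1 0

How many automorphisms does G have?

The degree sequence is [1, 2, 2, 1]; the two degree-1 vertices 0 and 3 are the ends of a path, so G = P_4. The only nontrivial automorphism of a path is the end-to-end reflection, so Aut(G) ≅ Z_2.

2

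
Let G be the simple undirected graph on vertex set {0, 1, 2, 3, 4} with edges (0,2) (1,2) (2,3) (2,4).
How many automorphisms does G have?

24

Vertex 2 has degree 4 and every other vertex has degree 1, so G is the star K_{1,4} with centre 2. Any automorphism fixes the centre and permutes the 4 leaves freely, so Aut(G) ≅ S_4 of order 4! = 24.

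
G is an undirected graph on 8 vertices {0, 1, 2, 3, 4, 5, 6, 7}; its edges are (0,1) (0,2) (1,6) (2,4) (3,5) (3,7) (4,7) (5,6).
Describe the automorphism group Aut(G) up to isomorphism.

D_8

Every vertex has degree 2 and the graph is connected, so G is the 8-cycle C_8. The automorphisms of the 8-cycle are exactly the symmetries of a regular 8-gon: the dihedral group D_8, |D_8| = 16.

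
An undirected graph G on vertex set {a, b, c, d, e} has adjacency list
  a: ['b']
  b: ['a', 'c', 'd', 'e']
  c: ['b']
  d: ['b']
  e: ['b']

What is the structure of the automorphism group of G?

Vertex b has degree 4 and every other vertex has degree 1, so G is the star K_{1,4} with centre b. The 4 leaves are pairwise interchangeable while the centre is fixed, giving Aut(G) = S_4.

the symmetric group on 4 letters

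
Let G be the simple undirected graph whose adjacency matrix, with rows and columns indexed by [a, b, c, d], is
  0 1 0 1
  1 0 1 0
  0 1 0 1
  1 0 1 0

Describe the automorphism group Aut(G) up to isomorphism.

the hyperoctahedral group B_2

G is 2-regular and bipartite on 2^2 = 4 vertices with girth 4; it is the hypercube graph Q_2. Aut(Q_2) consists of the signed permutations of the 2 coordinate axes: 2! permutations times 2^2 sign flips, so |Aut| = 2^2·2! = 8.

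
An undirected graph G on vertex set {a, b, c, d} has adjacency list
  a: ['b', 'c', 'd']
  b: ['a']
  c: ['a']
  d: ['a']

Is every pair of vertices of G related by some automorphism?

Vertex a is the only vertex of degree 3, so every automorphism fixes it; G is not vertex-transitive.

No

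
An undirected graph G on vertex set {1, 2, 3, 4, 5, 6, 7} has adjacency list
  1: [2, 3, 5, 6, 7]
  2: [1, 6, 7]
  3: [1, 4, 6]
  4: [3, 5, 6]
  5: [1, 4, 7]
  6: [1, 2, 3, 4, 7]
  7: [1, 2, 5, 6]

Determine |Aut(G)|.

The degree sequence is [5, 3, 3, 3, 3, 5, 4]. Checking the degree-preserving permutations of the vertex set shows that none except the identity preserves every edge, so Aut(G) is trivial.

1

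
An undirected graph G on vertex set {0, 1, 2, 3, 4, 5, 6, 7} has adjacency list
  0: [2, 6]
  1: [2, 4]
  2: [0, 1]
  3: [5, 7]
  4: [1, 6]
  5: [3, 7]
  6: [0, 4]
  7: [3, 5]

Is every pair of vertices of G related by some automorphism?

No

G has two connected components, {0, 1, 2, 4, 6} and {3, 5, 7}; each is 2-regular, so G = C_5 ⊔ C_3. The orbit of 0 under Aut(G) is {0, 1, 2, 4, 6}, which does not contain 3, so G is not vertex-transitive.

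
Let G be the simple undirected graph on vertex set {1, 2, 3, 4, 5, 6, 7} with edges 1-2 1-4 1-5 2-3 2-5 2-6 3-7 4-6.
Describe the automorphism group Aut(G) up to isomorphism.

1

Degrees alone do not determine every vertex (e.g. 3 and 4 both have degree 2), but their neighbour-degree multisets differ: N(3) has degrees [1, 4] while N(4) has degrees [2, 3]. Repeating this refinement separates all vertices, so the only automorphism is the identity.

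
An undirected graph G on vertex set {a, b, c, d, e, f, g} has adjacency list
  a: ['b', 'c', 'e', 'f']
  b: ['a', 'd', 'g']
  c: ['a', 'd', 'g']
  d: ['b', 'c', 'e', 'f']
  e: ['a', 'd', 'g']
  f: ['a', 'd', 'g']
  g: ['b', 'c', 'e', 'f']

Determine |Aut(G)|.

The vertices split by degree into {a, d, g} (degree 4) and {b, c, e, f} (degree 3); every edge runs between the two parts, so G is the complete bipartite graph K_{3,4}. Automorphisms preserve the bipartition setwise (since the parts differ in size) and act as S_3 × S_4 within it; |Aut| = 144.

144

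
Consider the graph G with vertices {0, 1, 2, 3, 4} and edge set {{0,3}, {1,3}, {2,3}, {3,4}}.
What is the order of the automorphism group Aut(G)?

Vertex 3 has degree 4 and every other vertex has degree 1, so G is the star K_{1,4} with centre 3. Any automorphism fixes the centre and permutes the 4 leaves freely, so Aut(G) ≅ S_4 of order 4! = 24.

24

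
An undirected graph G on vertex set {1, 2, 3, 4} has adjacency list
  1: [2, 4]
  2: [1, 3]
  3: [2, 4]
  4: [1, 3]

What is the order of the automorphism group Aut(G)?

Every vertex has degree 2 and the graph is connected, so G is the 4-cycle C_4. The automorphisms of the 4-cycle are exactly the symmetries of a regular 4-gon: the dihedral group D_4, |D_4| = 8.

8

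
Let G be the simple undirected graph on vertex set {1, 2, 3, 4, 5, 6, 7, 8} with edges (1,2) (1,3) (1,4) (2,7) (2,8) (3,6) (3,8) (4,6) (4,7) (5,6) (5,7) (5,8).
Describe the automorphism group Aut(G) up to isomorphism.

G is 3-regular and bipartite on 2^3 = 8 vertices with girth 4; it is the hypercube graph Q_3. Aut(Q_3) consists of the signed permutations of the 3 coordinate axes: 3! permutations times 2^3 sign flips, so |Aut| = 2^3·3! = 48.

Z_2^3 ⋊ S_3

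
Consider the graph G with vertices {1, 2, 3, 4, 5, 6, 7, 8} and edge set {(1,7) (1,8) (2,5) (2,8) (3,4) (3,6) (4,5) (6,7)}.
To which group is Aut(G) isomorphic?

the dihedral group of order 16

G is 2-regular and connected on 8 vertices, i.e. the cycle C_8. C_8 has 8 rotations and 8 reflections, so Aut(C_8) ≅ D_8 of order 16.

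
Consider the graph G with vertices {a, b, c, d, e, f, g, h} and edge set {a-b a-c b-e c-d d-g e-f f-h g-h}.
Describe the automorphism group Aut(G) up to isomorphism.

G is 2-regular and connected on 8 vertices, i.e. the cycle C_8. C_8 has 8 rotations and 8 reflections, so Aut(C_8) ≅ D_8 of order 16.

the dihedral group of order 16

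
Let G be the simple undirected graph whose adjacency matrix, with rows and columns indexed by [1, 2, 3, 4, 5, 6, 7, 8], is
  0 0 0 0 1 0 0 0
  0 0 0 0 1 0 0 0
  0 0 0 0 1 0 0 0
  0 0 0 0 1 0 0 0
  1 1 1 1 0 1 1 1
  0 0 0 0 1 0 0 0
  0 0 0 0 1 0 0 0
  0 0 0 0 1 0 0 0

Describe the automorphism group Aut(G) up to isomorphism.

Vertex 5 has degree 7 and every other vertex has degree 1, so G is the star K_{1,7} with centre 5. The 7 leaves are pairwise interchangeable while the centre is fixed, giving Aut(G) = S_7.

the symmetric group on 7 letters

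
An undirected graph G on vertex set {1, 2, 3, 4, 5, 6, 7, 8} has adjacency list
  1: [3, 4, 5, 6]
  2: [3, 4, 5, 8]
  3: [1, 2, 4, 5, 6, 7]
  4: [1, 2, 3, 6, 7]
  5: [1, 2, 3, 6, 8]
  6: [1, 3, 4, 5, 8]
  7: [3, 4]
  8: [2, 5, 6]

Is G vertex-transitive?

No

Vertex 3 is the only vertex of degree 6, so every automorphism fixes it; G is not vertex-transitive.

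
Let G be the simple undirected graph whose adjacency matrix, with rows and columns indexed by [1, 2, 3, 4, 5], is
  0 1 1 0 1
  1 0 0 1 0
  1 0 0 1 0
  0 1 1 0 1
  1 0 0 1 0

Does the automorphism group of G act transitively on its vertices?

Automorphisms preserve degree, but G has vertices of degree 2 and vertices of degree 3; no automorphism maps one to the other, so G is not vertex-transitive.

No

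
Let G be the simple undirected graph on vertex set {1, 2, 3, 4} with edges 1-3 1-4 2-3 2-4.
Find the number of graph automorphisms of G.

G is 2-regular and connected on 4 vertices, i.e. the cycle C_4. The automorphisms of the 4-cycle are exactly the symmetries of a regular 4-gon: the dihedral group D_4, |D_4| = 8.

8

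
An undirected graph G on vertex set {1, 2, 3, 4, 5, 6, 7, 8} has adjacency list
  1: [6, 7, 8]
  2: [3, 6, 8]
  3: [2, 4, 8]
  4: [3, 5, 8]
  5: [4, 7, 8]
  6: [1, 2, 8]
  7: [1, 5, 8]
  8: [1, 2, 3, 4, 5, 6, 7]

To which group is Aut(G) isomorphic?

Vertex 8 is the unique vertex of degree 7; the remaining 7 vertices each have degree 3 and induce a cycle, so G is the wheel on 8 vertices with hub 8. With the hub fixed, the remaining symmetry is that of the rim cycle C_7, giving the dihedral group D_7.

D_7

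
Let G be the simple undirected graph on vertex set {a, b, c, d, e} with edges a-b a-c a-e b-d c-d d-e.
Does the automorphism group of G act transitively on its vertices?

No

Automorphisms preserve degree, but G has vertices of degree 2 and vertices of degree 3; no automorphism maps one to the other, so G is not vertex-transitive.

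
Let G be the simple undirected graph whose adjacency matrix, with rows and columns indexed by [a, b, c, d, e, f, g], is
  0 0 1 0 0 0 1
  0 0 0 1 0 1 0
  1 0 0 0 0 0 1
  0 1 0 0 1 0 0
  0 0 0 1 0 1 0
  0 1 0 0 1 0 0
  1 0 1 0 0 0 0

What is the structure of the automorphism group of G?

D_4 × D_3

G has two connected components, {b, d, e, f} and {a, c, g}; each is 2-regular, so G = C_4 ⊔ C_3. The components are non-isomorphic (different sizes), so Aut(G) = Aut(C_4) × Aut(C_3) = D_4 × D_3 of order 8·6 = 48.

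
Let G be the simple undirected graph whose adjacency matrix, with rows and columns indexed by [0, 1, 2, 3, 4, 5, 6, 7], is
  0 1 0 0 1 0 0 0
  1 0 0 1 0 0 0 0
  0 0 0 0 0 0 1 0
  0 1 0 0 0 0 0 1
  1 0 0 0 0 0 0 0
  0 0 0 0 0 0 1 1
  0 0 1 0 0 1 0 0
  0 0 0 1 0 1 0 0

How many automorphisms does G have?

The degree sequence is [2, 2, 1, 2, 1, 2, 2, 2]; the two degree-1 vertices 2 and 4 are the ends of a path, so G = P_8. The only nontrivial automorphism of a path is the end-to-end reflection, so Aut(G) ≅ Z_2.

2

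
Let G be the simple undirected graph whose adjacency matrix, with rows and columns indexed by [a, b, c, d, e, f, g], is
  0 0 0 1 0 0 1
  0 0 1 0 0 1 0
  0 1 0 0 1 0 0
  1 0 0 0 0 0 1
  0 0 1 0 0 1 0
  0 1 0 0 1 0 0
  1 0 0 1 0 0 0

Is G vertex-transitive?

G has two connected components, {b, c, e, f} and {a, d, g}; each is 2-regular, so G = C_4 ⊔ C_3. The orbit of a under Aut(G) is {a, d, g}, which does not contain b, so G is not vertex-transitive.

No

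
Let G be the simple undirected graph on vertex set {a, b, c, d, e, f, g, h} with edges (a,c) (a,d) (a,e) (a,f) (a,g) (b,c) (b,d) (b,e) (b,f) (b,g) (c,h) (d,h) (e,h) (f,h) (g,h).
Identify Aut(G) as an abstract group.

S_5 × S_3

The vertices split by degree into {a, b, h} (degree 5) and {c, d, e, f, g} (degree 3); every edge runs between the two parts, so G is the complete bipartite graph K_{3,5}. Automorphisms preserve the bipartition setwise (since the parts differ in size) and act as S_5 × S_3 within it; |Aut| = 720.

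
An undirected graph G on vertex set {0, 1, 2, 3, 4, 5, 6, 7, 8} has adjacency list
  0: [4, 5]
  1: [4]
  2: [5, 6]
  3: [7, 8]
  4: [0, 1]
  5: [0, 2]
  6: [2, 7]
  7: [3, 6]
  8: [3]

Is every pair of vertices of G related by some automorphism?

Automorphisms preserve degree, but G has vertices of degree 1 and vertices of degree 2; no automorphism maps one to the other, so G is not vertex-transitive.

No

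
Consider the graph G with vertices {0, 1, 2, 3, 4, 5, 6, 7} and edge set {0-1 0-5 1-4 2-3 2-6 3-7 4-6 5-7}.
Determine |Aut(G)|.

Every vertex has degree 2 and the graph is connected, so G is the 8-cycle C_8. C_8 has 8 rotations and 8 reflections, so Aut(C_8) ≅ D_8 of order 16.

16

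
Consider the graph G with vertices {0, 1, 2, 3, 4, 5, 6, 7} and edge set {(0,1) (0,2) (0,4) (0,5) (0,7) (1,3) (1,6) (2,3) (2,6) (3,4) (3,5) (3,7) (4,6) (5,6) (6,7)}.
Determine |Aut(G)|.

The vertices split by degree into {0, 3, 6} (degree 5) and {1, 2, 4, 5, 7} (degree 3); every edge runs between the two parts, so G is the complete bipartite graph K_{3,5}. The parts have unequal sizes, so no automorphism swaps them; each part is permuted independently, giving S_3 × S_5 of order 3!·5! = 720.

720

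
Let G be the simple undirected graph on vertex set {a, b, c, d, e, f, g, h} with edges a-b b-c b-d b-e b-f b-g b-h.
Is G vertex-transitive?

No

Vertex b is the only vertex of degree 7, so every automorphism fixes it; G is not vertex-transitive.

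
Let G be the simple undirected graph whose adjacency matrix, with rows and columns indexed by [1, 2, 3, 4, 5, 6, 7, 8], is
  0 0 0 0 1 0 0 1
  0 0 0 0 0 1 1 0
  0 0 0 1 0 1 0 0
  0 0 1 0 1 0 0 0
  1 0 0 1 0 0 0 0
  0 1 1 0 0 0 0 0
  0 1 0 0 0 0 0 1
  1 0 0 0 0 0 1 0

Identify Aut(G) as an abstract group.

G is 2-regular and connected on 8 vertices, i.e. the cycle C_8. C_8 has 8 rotations and 8 reflections, so Aut(C_8) ≅ D_8 of order 16.

D_8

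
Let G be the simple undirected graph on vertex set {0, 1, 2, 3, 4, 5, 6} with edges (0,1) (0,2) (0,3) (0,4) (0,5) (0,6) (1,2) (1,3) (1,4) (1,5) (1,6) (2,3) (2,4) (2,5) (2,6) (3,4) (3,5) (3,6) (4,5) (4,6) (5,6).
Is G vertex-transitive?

Yes

Every vertex has degree 6, so G is the complete graph K_7. Any permutation of the 7 vertices preserves K_7, so Aut(K_7) = S_7 of order 7! = 5040. Under this action every vertex can be carried to every other, so G is vertex-transitive.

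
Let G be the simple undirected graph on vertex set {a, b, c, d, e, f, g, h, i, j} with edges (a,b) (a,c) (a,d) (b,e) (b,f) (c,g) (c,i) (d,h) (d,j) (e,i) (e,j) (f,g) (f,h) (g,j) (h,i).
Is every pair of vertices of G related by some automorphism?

Yes

G is 3-regular on 10 vertices with no triangles and no 4-cycles (girth 5): this is the Petersen graph. It is a classical fact that the Petersen graph has automorphism group S_5 (order 120), arising from its description as the Kneser graph K(5,2). Under this action every vertex can be carried to every other, so G is vertex-transitive.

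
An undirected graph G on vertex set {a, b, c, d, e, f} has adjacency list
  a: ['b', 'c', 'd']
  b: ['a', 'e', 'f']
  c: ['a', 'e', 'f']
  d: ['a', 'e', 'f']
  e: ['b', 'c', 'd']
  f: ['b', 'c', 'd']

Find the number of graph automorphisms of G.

G is 3-regular and bipartite with parts {a, e, f} and {b, c, d} (each part is independent and every cross-pair is an edge), so G = K_{3,3}. Each part can be permuted independently (S_3 × S_3) and the two equal-size parts can also be swapped, giving (S_3 × S_3) ⋊ Z_2 of order 2·(3!)² = 72.

72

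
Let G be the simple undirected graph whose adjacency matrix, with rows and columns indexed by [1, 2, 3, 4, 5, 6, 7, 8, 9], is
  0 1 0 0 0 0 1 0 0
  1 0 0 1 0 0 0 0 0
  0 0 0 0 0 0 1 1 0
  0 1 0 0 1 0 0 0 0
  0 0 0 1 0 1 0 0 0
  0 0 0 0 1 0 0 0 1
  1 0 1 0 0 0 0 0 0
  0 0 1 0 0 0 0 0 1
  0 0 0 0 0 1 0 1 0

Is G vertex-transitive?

Every vertex has degree 2 and the graph is connected, so G is the 9-cycle C_9. The automorphisms of the 9-cycle are exactly the symmetries of a regular 9-gon: the dihedral group D_9, |D_9| = 18. Under this action every vertex can be carried to every other, so G is vertex-transitive.

Yes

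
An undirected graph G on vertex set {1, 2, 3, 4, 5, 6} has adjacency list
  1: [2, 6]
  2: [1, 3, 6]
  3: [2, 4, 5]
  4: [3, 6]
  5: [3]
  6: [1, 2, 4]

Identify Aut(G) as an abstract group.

The degree sequence is [2, 3, 3, 2, 1, 3]. Checking the degree-preserving permutations of the vertex set shows that none except the identity preserves every edge, so Aut(G) is trivial.

1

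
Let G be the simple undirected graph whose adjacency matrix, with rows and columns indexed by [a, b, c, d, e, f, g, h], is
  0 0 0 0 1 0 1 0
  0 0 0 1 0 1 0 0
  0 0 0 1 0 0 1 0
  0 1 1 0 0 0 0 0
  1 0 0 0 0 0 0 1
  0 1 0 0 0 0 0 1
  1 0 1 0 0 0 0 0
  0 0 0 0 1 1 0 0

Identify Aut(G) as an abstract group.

G is 2-regular and connected on 8 vertices, i.e. the cycle C_8. The automorphisms of the 8-cycle are exactly the symmetries of a regular 8-gon: the dihedral group D_8, |D_8| = 16.

the dihedral group of order 16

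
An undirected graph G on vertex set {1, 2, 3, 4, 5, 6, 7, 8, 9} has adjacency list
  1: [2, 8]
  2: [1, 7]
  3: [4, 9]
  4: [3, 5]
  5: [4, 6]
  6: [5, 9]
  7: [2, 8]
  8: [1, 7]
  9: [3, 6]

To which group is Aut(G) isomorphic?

G has two connected components, {3, 4, 5, 6, 9} and {1, 2, 7, 8}; each is 2-regular, so G = C_5 ⊔ C_4. No automorphism exchanges components of different sizes, hence Aut(G) is the direct product D_4 × D_5, order 80.

D_4 × D_5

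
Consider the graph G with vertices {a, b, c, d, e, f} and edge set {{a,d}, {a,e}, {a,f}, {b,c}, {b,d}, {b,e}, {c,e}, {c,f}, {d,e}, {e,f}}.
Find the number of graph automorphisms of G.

Vertex e is the unique vertex of degree 5; the remaining 5 vertices each have degree 3 and induce a cycle, so G is the wheel on 6 vertices with hub e. With the hub fixed, the remaining symmetry is that of the rim cycle C_5, giving the dihedral group D_5.

10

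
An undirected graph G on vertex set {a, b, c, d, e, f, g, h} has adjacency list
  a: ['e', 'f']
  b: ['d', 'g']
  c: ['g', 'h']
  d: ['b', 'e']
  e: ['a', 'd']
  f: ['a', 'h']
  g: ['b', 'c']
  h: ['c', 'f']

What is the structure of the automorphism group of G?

the dihedral group of order 16

Every vertex has degree 2 and the graph is connected, so G is the 8-cycle C_8. The automorphisms of the 8-cycle are exactly the symmetries of a regular 8-gon: the dihedral group D_8, |D_8| = 16.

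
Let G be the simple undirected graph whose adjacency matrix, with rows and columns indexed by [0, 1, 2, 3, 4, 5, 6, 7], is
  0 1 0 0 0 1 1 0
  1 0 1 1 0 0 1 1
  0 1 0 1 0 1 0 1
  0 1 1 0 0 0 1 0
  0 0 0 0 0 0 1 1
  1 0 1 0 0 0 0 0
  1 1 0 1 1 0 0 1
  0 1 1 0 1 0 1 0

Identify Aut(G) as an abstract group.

Degrees alone do not determine every vertex (e.g. 0 and 3 both have degree 3), but their neighbour-degree multisets differ: N(0) has degrees [2, 5, 5] while N(3) has degrees [4, 5, 5]. Repeating this refinement separates all vertices, so the only automorphism is the identity.

1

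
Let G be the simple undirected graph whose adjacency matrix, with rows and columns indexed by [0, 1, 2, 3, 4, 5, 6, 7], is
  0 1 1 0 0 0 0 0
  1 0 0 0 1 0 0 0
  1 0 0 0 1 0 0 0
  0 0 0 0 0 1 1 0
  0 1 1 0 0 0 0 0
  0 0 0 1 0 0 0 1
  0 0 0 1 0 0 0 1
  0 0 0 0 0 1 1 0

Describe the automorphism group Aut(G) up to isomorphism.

D_4 ≀ Z_2

G has two connected components, {3, 5, 6, 7} and {0, 1, 2, 4}; each is 2-regular, so G = C_4 ⊔ C_4. Aut of a disjoint union of two copies of C_4 is the wreath product D_4 ≀ Z_2, of order 2·8² = 128.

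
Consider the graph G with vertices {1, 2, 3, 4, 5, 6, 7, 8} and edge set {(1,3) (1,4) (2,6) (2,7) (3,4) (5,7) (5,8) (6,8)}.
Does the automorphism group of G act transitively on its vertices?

G has two connected components, {2, 5, 6, 7, 8} and {1, 3, 4}; each is 2-regular, so G = C_5 ⊔ C_3. The orbit of 1 under Aut(G) is {1, 3, 4}, which does not contain 2, so G is not vertex-transitive.

No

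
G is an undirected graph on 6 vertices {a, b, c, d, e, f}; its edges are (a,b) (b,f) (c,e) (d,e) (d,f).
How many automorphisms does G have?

The degree sequence is [1, 2, 1, 2, 2, 2]; the two degree-1 vertices a and c are the ends of a path, so G = P_6. A path has exactly one nontrivial symmetry — reversal — giving Aut(G) of order 2.

2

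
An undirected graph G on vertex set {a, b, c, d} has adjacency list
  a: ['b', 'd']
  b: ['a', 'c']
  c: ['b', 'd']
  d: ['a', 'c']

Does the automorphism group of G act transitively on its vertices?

G is 2-regular and bipartite with parts {a, c} and {b, d} (each part is independent and every cross-pair is an edge), so G = K_{2,2}. Each part can be permuted independently (S_2 × S_2) and the two equal-size parts can also be swapped, giving (S_2 × S_2) ⋊ Z_2 of order 2·(2!)² = 8. This group acts transitively on the 4 vertices.

Yes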